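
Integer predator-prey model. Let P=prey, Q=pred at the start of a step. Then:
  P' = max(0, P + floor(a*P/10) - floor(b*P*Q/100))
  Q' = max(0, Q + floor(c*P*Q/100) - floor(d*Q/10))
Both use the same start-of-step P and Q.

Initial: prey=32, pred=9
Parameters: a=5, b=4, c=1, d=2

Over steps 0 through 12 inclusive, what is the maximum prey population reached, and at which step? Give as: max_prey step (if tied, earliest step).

Answer: 43 3

Derivation:
Step 1: prey: 32+16-11=37; pred: 9+2-1=10
Step 2: prey: 37+18-14=41; pred: 10+3-2=11
Step 3: prey: 41+20-18=43; pred: 11+4-2=13
Step 4: prey: 43+21-22=42; pred: 13+5-2=16
Step 5: prey: 42+21-26=37; pred: 16+6-3=19
Step 6: prey: 37+18-28=27; pred: 19+7-3=23
Step 7: prey: 27+13-24=16; pred: 23+6-4=25
Step 8: prey: 16+8-16=8; pred: 25+4-5=24
Step 9: prey: 8+4-7=5; pred: 24+1-4=21
Step 10: prey: 5+2-4=3; pred: 21+1-4=18
Step 11: prey: 3+1-2=2; pred: 18+0-3=15
Step 12: prey: 2+1-1=2; pred: 15+0-3=12
Max prey = 43 at step 3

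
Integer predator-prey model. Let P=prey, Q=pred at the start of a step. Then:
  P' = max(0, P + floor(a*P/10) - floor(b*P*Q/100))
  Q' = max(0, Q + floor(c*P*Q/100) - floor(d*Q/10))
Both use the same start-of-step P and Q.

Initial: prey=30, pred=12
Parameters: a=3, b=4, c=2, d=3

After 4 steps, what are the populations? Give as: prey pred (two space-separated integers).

Step 1: prey: 30+9-14=25; pred: 12+7-3=16
Step 2: prey: 25+7-16=16; pred: 16+8-4=20
Step 3: prey: 16+4-12=8; pred: 20+6-6=20
Step 4: prey: 8+2-6=4; pred: 20+3-6=17

Answer: 4 17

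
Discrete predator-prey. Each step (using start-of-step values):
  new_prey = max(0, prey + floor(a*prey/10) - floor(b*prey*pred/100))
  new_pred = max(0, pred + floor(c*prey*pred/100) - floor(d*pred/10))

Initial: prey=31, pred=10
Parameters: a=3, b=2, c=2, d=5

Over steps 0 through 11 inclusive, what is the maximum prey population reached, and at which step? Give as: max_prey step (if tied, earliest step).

Step 1: prey: 31+9-6=34; pred: 10+6-5=11
Step 2: prey: 34+10-7=37; pred: 11+7-5=13
Step 3: prey: 37+11-9=39; pred: 13+9-6=16
Step 4: prey: 39+11-12=38; pred: 16+12-8=20
Step 5: prey: 38+11-15=34; pred: 20+15-10=25
Step 6: prey: 34+10-17=27; pred: 25+17-12=30
Step 7: prey: 27+8-16=19; pred: 30+16-15=31
Step 8: prey: 19+5-11=13; pred: 31+11-15=27
Step 9: prey: 13+3-7=9; pred: 27+7-13=21
Step 10: prey: 9+2-3=8; pred: 21+3-10=14
Step 11: prey: 8+2-2=8; pred: 14+2-7=9
Max prey = 39 at step 3

Answer: 39 3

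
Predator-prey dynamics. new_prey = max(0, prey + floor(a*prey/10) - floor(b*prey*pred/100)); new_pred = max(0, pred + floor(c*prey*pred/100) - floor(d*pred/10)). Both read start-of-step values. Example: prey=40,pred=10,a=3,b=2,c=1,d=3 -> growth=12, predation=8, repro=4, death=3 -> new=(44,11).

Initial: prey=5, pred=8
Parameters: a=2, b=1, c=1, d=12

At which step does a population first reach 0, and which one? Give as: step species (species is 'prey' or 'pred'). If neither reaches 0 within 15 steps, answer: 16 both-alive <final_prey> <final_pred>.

Step 1: prey: 5+1-0=6; pred: 8+0-9=0
First extinction: pred at step 1

Answer: 1 pred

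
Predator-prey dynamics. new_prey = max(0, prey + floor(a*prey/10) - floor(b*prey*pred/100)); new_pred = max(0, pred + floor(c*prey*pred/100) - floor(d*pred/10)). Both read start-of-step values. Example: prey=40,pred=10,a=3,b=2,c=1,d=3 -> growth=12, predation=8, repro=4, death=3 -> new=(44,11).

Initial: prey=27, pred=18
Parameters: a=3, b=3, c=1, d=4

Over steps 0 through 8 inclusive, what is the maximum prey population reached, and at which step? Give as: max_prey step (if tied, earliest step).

Answer: 29 8

Derivation:
Step 1: prey: 27+8-14=21; pred: 18+4-7=15
Step 2: prey: 21+6-9=18; pred: 15+3-6=12
Step 3: prey: 18+5-6=17; pred: 12+2-4=10
Step 4: prey: 17+5-5=17; pred: 10+1-4=7
Step 5: prey: 17+5-3=19; pred: 7+1-2=6
Step 6: prey: 19+5-3=21; pred: 6+1-2=5
Step 7: prey: 21+6-3=24; pred: 5+1-2=4
Step 8: prey: 24+7-2=29; pred: 4+0-1=3
Max prey = 29 at step 8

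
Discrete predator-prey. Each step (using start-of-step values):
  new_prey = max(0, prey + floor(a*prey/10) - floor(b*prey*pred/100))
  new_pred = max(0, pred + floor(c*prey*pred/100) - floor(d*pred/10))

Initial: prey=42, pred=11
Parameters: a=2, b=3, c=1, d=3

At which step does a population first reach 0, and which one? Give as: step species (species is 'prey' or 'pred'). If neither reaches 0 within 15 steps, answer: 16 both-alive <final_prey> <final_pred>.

Answer: 16 both-alive 19 3

Derivation:
Step 1: prey: 42+8-13=37; pred: 11+4-3=12
Step 2: prey: 37+7-13=31; pred: 12+4-3=13
Step 3: prey: 31+6-12=25; pred: 13+4-3=14
Step 4: prey: 25+5-10=20; pred: 14+3-4=13
Step 5: prey: 20+4-7=17; pred: 13+2-3=12
Step 6: prey: 17+3-6=14; pred: 12+2-3=11
Step 7: prey: 14+2-4=12; pred: 11+1-3=9
Step 8: prey: 12+2-3=11; pred: 9+1-2=8
Step 9: prey: 11+2-2=11; pred: 8+0-2=6
Step 10: prey: 11+2-1=12; pred: 6+0-1=5
Step 11: prey: 12+2-1=13; pred: 5+0-1=4
Step 12: prey: 13+2-1=14; pred: 4+0-1=3
Step 13: prey: 14+2-1=15; pred: 3+0-0=3
Step 14: prey: 15+3-1=17; pred: 3+0-0=3
Step 15: prey: 17+3-1=19; pred: 3+0-0=3
No extinction within 15 steps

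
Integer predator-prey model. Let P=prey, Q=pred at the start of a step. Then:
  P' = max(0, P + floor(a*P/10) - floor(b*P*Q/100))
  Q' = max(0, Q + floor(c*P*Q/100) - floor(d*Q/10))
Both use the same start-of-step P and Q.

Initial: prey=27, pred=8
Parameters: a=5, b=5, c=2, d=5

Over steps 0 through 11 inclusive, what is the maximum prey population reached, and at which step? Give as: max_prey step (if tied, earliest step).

Answer: 38 4

Derivation:
Step 1: prey: 27+13-10=30; pred: 8+4-4=8
Step 2: prey: 30+15-12=33; pred: 8+4-4=8
Step 3: prey: 33+16-13=36; pred: 8+5-4=9
Step 4: prey: 36+18-16=38; pred: 9+6-4=11
Step 5: prey: 38+19-20=37; pred: 11+8-5=14
Step 6: prey: 37+18-25=30; pred: 14+10-7=17
Step 7: prey: 30+15-25=20; pred: 17+10-8=19
Step 8: prey: 20+10-19=11; pred: 19+7-9=17
Step 9: prey: 11+5-9=7; pred: 17+3-8=12
Step 10: prey: 7+3-4=6; pred: 12+1-6=7
Step 11: prey: 6+3-2=7; pred: 7+0-3=4
Max prey = 38 at step 4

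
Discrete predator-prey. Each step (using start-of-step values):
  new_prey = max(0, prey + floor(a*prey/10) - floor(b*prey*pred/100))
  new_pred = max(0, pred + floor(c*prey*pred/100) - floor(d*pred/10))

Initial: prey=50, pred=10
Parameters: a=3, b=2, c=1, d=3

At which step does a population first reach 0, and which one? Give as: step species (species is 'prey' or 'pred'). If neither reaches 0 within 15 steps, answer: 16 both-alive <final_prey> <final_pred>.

Answer: 16 both-alive 12 4

Derivation:
Step 1: prey: 50+15-10=55; pred: 10+5-3=12
Step 2: prey: 55+16-13=58; pred: 12+6-3=15
Step 3: prey: 58+17-17=58; pred: 15+8-4=19
Step 4: prey: 58+17-22=53; pred: 19+11-5=25
Step 5: prey: 53+15-26=42; pred: 25+13-7=31
Step 6: prey: 42+12-26=28; pred: 31+13-9=35
Step 7: prey: 28+8-19=17; pred: 35+9-10=34
Step 8: prey: 17+5-11=11; pred: 34+5-10=29
Step 9: prey: 11+3-6=8; pred: 29+3-8=24
Step 10: prey: 8+2-3=7; pred: 24+1-7=18
Step 11: prey: 7+2-2=7; pred: 18+1-5=14
Step 12: prey: 7+2-1=8; pred: 14+0-4=10
Step 13: prey: 8+2-1=9; pred: 10+0-3=7
Step 14: prey: 9+2-1=10; pred: 7+0-2=5
Step 15: prey: 10+3-1=12; pred: 5+0-1=4
No extinction within 15 steps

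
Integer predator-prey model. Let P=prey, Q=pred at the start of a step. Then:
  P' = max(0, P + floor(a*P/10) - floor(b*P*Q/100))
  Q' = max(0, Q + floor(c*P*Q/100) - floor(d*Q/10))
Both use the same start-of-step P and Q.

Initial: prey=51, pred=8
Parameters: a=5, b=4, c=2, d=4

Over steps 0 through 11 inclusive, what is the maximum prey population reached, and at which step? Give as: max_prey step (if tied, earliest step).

Answer: 60 1

Derivation:
Step 1: prey: 51+25-16=60; pred: 8+8-3=13
Step 2: prey: 60+30-31=59; pred: 13+15-5=23
Step 3: prey: 59+29-54=34; pred: 23+27-9=41
Step 4: prey: 34+17-55=0; pred: 41+27-16=52
Step 5: prey: 0+0-0=0; pred: 52+0-20=32
Step 6: prey: 0+0-0=0; pred: 32+0-12=20
Step 7: prey: 0+0-0=0; pred: 20+0-8=12
Step 8: prey: 0+0-0=0; pred: 12+0-4=8
Step 9: prey: 0+0-0=0; pred: 8+0-3=5
Step 10: prey: 0+0-0=0; pred: 5+0-2=3
Step 11: prey: 0+0-0=0; pred: 3+0-1=2
Max prey = 60 at step 1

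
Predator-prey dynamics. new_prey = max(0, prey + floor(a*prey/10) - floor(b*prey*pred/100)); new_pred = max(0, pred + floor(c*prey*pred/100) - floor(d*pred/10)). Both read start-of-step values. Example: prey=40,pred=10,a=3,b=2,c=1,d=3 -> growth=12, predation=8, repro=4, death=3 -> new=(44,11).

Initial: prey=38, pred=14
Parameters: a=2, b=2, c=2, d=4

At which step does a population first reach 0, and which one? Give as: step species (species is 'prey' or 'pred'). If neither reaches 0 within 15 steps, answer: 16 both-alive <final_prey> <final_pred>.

Step 1: prey: 38+7-10=35; pred: 14+10-5=19
Step 2: prey: 35+7-13=29; pred: 19+13-7=25
Step 3: prey: 29+5-14=20; pred: 25+14-10=29
Step 4: prey: 20+4-11=13; pred: 29+11-11=29
Step 5: prey: 13+2-7=8; pred: 29+7-11=25
Step 6: prey: 8+1-4=5; pred: 25+4-10=19
Step 7: prey: 5+1-1=5; pred: 19+1-7=13
Step 8: prey: 5+1-1=5; pred: 13+1-5=9
Step 9: prey: 5+1-0=6; pred: 9+0-3=6
Step 10: prey: 6+1-0=7; pred: 6+0-2=4
Step 11: prey: 7+1-0=8; pred: 4+0-1=3
Step 12: prey: 8+1-0=9; pred: 3+0-1=2
Step 13: prey: 9+1-0=10; pred: 2+0-0=2
Step 14: prey: 10+2-0=12; pred: 2+0-0=2
Step 15: prey: 12+2-0=14; pred: 2+0-0=2
No extinction within 15 steps

Answer: 16 both-alive 14 2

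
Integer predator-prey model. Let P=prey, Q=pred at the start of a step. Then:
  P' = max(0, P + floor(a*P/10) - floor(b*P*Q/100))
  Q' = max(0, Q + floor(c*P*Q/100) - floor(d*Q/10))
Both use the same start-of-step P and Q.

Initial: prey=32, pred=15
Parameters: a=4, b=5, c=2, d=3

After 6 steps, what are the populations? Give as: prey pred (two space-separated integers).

Answer: 1 8

Derivation:
Step 1: prey: 32+12-24=20; pred: 15+9-4=20
Step 2: prey: 20+8-20=8; pred: 20+8-6=22
Step 3: prey: 8+3-8=3; pred: 22+3-6=19
Step 4: prey: 3+1-2=2; pred: 19+1-5=15
Step 5: prey: 2+0-1=1; pred: 15+0-4=11
Step 6: prey: 1+0-0=1; pred: 11+0-3=8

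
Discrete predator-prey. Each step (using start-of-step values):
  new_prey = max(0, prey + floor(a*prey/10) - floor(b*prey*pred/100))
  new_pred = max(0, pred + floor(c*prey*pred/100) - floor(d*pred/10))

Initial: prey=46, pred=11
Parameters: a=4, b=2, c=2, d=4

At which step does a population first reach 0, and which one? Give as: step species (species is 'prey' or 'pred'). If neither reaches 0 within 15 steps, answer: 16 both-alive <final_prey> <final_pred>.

Step 1: prey: 46+18-10=54; pred: 11+10-4=17
Step 2: prey: 54+21-18=57; pred: 17+18-6=29
Step 3: prey: 57+22-33=46; pred: 29+33-11=51
Step 4: prey: 46+18-46=18; pred: 51+46-20=77
Step 5: prey: 18+7-27=0; pred: 77+27-30=74
First extinction: prey at step 5

Answer: 5 prey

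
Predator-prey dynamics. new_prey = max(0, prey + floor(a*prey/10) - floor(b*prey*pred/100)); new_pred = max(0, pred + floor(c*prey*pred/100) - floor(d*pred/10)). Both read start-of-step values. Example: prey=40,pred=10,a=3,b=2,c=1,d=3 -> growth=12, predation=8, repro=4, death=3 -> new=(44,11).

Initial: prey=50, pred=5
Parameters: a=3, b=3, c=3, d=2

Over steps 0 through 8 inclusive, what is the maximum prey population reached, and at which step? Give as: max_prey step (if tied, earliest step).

Step 1: prey: 50+15-7=58; pred: 5+7-1=11
Step 2: prey: 58+17-19=56; pred: 11+19-2=28
Step 3: prey: 56+16-47=25; pred: 28+47-5=70
Step 4: prey: 25+7-52=0; pred: 70+52-14=108
Step 5: prey: 0+0-0=0; pred: 108+0-21=87
Step 6: prey: 0+0-0=0; pred: 87+0-17=70
Step 7: prey: 0+0-0=0; pred: 70+0-14=56
Step 8: prey: 0+0-0=0; pred: 56+0-11=45
Max prey = 58 at step 1

Answer: 58 1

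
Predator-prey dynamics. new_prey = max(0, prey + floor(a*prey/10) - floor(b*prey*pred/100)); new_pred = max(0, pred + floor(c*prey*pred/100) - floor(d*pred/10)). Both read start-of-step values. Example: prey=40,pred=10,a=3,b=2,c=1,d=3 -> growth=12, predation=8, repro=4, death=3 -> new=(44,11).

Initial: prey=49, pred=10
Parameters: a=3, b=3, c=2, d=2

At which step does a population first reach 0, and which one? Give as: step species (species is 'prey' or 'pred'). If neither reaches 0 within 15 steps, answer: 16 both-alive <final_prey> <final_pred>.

Answer: 4 prey

Derivation:
Step 1: prey: 49+14-14=49; pred: 10+9-2=17
Step 2: prey: 49+14-24=39; pred: 17+16-3=30
Step 3: prey: 39+11-35=15; pred: 30+23-6=47
Step 4: prey: 15+4-21=0; pred: 47+14-9=52
First extinction: prey at step 4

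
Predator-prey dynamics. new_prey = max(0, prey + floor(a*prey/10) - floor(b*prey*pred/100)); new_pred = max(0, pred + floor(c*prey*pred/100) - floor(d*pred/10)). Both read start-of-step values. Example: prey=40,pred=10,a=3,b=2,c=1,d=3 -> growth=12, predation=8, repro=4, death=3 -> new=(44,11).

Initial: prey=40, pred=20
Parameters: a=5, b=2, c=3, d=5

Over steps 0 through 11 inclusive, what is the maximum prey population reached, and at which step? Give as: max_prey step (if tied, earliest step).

Answer: 44 1

Derivation:
Step 1: prey: 40+20-16=44; pred: 20+24-10=34
Step 2: prey: 44+22-29=37; pred: 34+44-17=61
Step 3: prey: 37+18-45=10; pred: 61+67-30=98
Step 4: prey: 10+5-19=0; pred: 98+29-49=78
Step 5: prey: 0+0-0=0; pred: 78+0-39=39
Step 6: prey: 0+0-0=0; pred: 39+0-19=20
Step 7: prey: 0+0-0=0; pred: 20+0-10=10
Step 8: prey: 0+0-0=0; pred: 10+0-5=5
Step 9: prey: 0+0-0=0; pred: 5+0-2=3
Step 10: prey: 0+0-0=0; pred: 3+0-1=2
Step 11: prey: 0+0-0=0; pred: 2+0-1=1
Max prey = 44 at step 1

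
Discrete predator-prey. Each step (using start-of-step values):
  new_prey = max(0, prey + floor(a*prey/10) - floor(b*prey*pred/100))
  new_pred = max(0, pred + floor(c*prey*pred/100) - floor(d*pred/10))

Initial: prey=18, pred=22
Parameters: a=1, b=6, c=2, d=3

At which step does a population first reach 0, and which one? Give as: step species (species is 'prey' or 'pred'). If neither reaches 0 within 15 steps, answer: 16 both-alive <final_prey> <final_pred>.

Answer: 1 prey

Derivation:
Step 1: prey: 18+1-23=0; pred: 22+7-6=23
First extinction: prey at step 1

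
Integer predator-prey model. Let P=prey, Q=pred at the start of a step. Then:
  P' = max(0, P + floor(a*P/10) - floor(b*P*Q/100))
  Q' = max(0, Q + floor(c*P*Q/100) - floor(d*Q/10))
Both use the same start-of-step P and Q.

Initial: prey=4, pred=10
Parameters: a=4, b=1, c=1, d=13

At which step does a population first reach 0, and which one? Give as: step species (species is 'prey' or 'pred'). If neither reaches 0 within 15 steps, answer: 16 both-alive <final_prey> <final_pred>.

Answer: 1 pred

Derivation:
Step 1: prey: 4+1-0=5; pred: 10+0-13=0
First extinction: pred at step 1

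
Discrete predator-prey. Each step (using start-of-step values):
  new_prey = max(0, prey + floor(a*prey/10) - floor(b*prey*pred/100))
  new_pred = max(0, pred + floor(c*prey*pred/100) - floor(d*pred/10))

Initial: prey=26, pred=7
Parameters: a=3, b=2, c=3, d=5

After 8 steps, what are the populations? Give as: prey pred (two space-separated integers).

Answer: 1 22

Derivation:
Step 1: prey: 26+7-3=30; pred: 7+5-3=9
Step 2: prey: 30+9-5=34; pred: 9+8-4=13
Step 3: prey: 34+10-8=36; pred: 13+13-6=20
Step 4: prey: 36+10-14=32; pred: 20+21-10=31
Step 5: prey: 32+9-19=22; pred: 31+29-15=45
Step 6: prey: 22+6-19=9; pred: 45+29-22=52
Step 7: prey: 9+2-9=2; pred: 52+14-26=40
Step 8: prey: 2+0-1=1; pred: 40+2-20=22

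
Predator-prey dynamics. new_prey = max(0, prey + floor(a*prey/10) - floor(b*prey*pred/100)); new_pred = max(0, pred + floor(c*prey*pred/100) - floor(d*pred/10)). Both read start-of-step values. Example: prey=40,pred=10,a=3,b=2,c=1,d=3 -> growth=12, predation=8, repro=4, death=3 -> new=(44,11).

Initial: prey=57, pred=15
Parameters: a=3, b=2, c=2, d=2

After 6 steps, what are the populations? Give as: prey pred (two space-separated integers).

Step 1: prey: 57+17-17=57; pred: 15+17-3=29
Step 2: prey: 57+17-33=41; pred: 29+33-5=57
Step 3: prey: 41+12-46=7; pred: 57+46-11=92
Step 4: prey: 7+2-12=0; pred: 92+12-18=86
Step 5: prey: 0+0-0=0; pred: 86+0-17=69
Step 6: prey: 0+0-0=0; pred: 69+0-13=56

Answer: 0 56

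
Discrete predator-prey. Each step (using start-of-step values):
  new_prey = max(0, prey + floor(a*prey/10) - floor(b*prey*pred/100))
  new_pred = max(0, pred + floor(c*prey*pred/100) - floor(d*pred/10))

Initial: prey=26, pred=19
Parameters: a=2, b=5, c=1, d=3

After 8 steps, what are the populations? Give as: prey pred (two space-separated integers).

Answer: 1 3

Derivation:
Step 1: prey: 26+5-24=7; pred: 19+4-5=18
Step 2: prey: 7+1-6=2; pred: 18+1-5=14
Step 3: prey: 2+0-1=1; pred: 14+0-4=10
Step 4: prey: 1+0-0=1; pred: 10+0-3=7
Step 5: prey: 1+0-0=1; pred: 7+0-2=5
Step 6: prey: 1+0-0=1; pred: 5+0-1=4
Step 7: prey: 1+0-0=1; pred: 4+0-1=3
Step 8: prey: 1+0-0=1; pred: 3+0-0=3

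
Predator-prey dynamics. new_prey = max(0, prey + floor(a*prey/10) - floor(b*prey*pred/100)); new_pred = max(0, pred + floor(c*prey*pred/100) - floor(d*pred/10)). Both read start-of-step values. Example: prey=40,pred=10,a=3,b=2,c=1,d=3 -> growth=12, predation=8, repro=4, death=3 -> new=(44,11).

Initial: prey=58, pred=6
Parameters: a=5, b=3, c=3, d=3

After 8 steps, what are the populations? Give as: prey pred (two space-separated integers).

Step 1: prey: 58+29-10=77; pred: 6+10-1=15
Step 2: prey: 77+38-34=81; pred: 15+34-4=45
Step 3: prey: 81+40-109=12; pred: 45+109-13=141
Step 4: prey: 12+6-50=0; pred: 141+50-42=149
Step 5: prey: 0+0-0=0; pred: 149+0-44=105
Step 6: prey: 0+0-0=0; pred: 105+0-31=74
Step 7: prey: 0+0-0=0; pred: 74+0-22=52
Step 8: prey: 0+0-0=0; pred: 52+0-15=37

Answer: 0 37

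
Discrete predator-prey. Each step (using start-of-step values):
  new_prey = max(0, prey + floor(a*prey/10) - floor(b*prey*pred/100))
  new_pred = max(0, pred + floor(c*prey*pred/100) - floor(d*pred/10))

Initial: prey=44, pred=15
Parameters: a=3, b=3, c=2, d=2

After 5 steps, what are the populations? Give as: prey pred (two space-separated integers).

Answer: 0 33

Derivation:
Step 1: prey: 44+13-19=38; pred: 15+13-3=25
Step 2: prey: 38+11-28=21; pred: 25+19-5=39
Step 3: prey: 21+6-24=3; pred: 39+16-7=48
Step 4: prey: 3+0-4=0; pred: 48+2-9=41
Step 5: prey: 0+0-0=0; pred: 41+0-8=33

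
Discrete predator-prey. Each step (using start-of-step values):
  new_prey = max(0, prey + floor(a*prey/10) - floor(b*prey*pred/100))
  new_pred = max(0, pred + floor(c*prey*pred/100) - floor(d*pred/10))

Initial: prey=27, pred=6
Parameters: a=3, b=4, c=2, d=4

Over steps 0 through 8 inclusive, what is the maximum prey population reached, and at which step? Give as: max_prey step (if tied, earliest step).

Answer: 29 1

Derivation:
Step 1: prey: 27+8-6=29; pred: 6+3-2=7
Step 2: prey: 29+8-8=29; pred: 7+4-2=9
Step 3: prey: 29+8-10=27; pred: 9+5-3=11
Step 4: prey: 27+8-11=24; pred: 11+5-4=12
Step 5: prey: 24+7-11=20; pred: 12+5-4=13
Step 6: prey: 20+6-10=16; pred: 13+5-5=13
Step 7: prey: 16+4-8=12; pred: 13+4-5=12
Step 8: prey: 12+3-5=10; pred: 12+2-4=10
Max prey = 29 at step 1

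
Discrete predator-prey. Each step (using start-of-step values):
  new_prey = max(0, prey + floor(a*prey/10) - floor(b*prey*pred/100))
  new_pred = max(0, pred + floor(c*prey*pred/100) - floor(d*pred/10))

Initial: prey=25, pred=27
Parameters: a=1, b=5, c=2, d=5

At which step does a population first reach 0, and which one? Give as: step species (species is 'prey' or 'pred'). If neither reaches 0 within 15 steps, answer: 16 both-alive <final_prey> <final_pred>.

Answer: 1 prey

Derivation:
Step 1: prey: 25+2-33=0; pred: 27+13-13=27
First extinction: prey at step 1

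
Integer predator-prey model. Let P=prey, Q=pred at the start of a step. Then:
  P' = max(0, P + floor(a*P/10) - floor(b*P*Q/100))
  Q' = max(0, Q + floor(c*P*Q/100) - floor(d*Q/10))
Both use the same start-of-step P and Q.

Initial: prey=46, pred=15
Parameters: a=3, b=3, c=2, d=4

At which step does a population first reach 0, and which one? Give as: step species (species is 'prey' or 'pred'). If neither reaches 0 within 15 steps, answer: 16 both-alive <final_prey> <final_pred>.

Answer: 16 both-alive 1 2

Derivation:
Step 1: prey: 46+13-20=39; pred: 15+13-6=22
Step 2: prey: 39+11-25=25; pred: 22+17-8=31
Step 3: prey: 25+7-23=9; pred: 31+15-12=34
Step 4: prey: 9+2-9=2; pred: 34+6-13=27
Step 5: prey: 2+0-1=1; pred: 27+1-10=18
Step 6: prey: 1+0-0=1; pred: 18+0-7=11
Step 7: prey: 1+0-0=1; pred: 11+0-4=7
Step 8: prey: 1+0-0=1; pred: 7+0-2=5
Step 9: prey: 1+0-0=1; pred: 5+0-2=3
Step 10: prey: 1+0-0=1; pred: 3+0-1=2
Step 11: prey: 1+0-0=1; pred: 2+0-0=2
Steps 12-15: state stable at prey=1, pred=2 (no change)
No extinction within 15 steps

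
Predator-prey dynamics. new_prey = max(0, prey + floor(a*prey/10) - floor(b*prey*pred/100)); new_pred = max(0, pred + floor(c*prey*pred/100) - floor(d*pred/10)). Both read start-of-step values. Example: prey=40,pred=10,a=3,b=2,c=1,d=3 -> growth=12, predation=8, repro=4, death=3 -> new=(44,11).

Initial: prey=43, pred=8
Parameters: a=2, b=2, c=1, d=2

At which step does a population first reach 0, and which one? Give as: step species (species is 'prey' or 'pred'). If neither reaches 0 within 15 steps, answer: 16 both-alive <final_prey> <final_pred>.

Step 1: prey: 43+8-6=45; pred: 8+3-1=10
Step 2: prey: 45+9-9=45; pred: 10+4-2=12
Step 3: prey: 45+9-10=44; pred: 12+5-2=15
Step 4: prey: 44+8-13=39; pred: 15+6-3=18
Step 5: prey: 39+7-14=32; pred: 18+7-3=22
Step 6: prey: 32+6-14=24; pred: 22+7-4=25
Step 7: prey: 24+4-12=16; pred: 25+6-5=26
Step 8: prey: 16+3-8=11; pred: 26+4-5=25
Step 9: prey: 11+2-5=8; pred: 25+2-5=22
Step 10: prey: 8+1-3=6; pred: 22+1-4=19
Step 11: prey: 6+1-2=5; pred: 19+1-3=17
Step 12: prey: 5+1-1=5; pred: 17+0-3=14
Step 13: prey: 5+1-1=5; pred: 14+0-2=12
Step 14: prey: 5+1-1=5; pred: 12+0-2=10
Step 15: prey: 5+1-1=5; pred: 10+0-2=8
No extinction within 15 steps

Answer: 16 both-alive 5 8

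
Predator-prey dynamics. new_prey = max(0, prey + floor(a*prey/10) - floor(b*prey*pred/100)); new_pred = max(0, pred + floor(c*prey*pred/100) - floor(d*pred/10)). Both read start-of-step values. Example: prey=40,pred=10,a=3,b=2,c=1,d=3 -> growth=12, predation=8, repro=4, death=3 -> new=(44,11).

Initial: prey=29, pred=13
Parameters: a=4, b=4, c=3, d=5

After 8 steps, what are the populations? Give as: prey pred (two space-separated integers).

Step 1: prey: 29+11-15=25; pred: 13+11-6=18
Step 2: prey: 25+10-18=17; pred: 18+13-9=22
Step 3: prey: 17+6-14=9; pred: 22+11-11=22
Step 4: prey: 9+3-7=5; pred: 22+5-11=16
Step 5: prey: 5+2-3=4; pred: 16+2-8=10
Step 6: prey: 4+1-1=4; pred: 10+1-5=6
Step 7: prey: 4+1-0=5; pred: 6+0-3=3
Step 8: prey: 5+2-0=7; pred: 3+0-1=2

Answer: 7 2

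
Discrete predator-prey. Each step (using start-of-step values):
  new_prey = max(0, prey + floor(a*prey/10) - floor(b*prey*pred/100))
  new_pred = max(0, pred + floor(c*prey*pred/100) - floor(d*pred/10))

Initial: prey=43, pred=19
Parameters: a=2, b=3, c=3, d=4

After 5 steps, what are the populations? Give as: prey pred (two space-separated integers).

Step 1: prey: 43+8-24=27; pred: 19+24-7=36
Step 2: prey: 27+5-29=3; pred: 36+29-14=51
Step 3: prey: 3+0-4=0; pred: 51+4-20=35
Step 4: prey: 0+0-0=0; pred: 35+0-14=21
Step 5: prey: 0+0-0=0; pred: 21+0-8=13

Answer: 0 13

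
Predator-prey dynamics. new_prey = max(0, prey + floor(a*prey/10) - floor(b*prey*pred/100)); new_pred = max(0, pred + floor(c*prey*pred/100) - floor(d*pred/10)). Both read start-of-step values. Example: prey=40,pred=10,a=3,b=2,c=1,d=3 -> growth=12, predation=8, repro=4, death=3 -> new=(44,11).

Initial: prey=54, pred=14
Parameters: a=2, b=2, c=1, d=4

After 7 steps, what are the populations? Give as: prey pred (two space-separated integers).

Step 1: prey: 54+10-15=49; pred: 14+7-5=16
Step 2: prey: 49+9-15=43; pred: 16+7-6=17
Step 3: prey: 43+8-14=37; pred: 17+7-6=18
Step 4: prey: 37+7-13=31; pred: 18+6-7=17
Step 5: prey: 31+6-10=27; pred: 17+5-6=16
Step 6: prey: 27+5-8=24; pred: 16+4-6=14
Step 7: prey: 24+4-6=22; pred: 14+3-5=12

Answer: 22 12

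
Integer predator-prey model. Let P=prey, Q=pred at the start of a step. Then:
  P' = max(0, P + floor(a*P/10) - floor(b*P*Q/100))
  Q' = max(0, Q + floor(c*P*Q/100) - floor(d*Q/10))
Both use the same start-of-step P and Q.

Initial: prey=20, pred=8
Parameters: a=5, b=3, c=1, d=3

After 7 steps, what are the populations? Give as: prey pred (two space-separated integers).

Step 1: prey: 20+10-4=26; pred: 8+1-2=7
Step 2: prey: 26+13-5=34; pred: 7+1-2=6
Step 3: prey: 34+17-6=45; pred: 6+2-1=7
Step 4: prey: 45+22-9=58; pred: 7+3-2=8
Step 5: prey: 58+29-13=74; pred: 8+4-2=10
Step 6: prey: 74+37-22=89; pred: 10+7-3=14
Step 7: prey: 89+44-37=96; pred: 14+12-4=22

Answer: 96 22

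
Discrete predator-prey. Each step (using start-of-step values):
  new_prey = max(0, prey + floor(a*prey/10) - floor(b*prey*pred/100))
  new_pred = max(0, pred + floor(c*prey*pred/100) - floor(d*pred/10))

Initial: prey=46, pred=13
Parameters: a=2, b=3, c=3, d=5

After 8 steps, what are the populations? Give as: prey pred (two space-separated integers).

Step 1: prey: 46+9-17=38; pred: 13+17-6=24
Step 2: prey: 38+7-27=18; pred: 24+27-12=39
Step 3: prey: 18+3-21=0; pred: 39+21-19=41
Step 4: prey: 0+0-0=0; pred: 41+0-20=21
Step 5: prey: 0+0-0=0; pred: 21+0-10=11
Step 6: prey: 0+0-0=0; pred: 11+0-5=6
Step 7: prey: 0+0-0=0; pred: 6+0-3=3
Step 8: prey: 0+0-0=0; pred: 3+0-1=2

Answer: 0 2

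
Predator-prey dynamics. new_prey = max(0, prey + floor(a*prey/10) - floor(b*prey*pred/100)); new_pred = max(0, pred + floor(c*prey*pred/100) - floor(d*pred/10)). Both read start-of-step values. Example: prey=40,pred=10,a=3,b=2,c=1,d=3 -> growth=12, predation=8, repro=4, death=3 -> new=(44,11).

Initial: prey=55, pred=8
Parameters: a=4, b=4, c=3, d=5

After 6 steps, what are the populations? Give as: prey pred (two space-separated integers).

Step 1: prey: 55+22-17=60; pred: 8+13-4=17
Step 2: prey: 60+24-40=44; pred: 17+30-8=39
Step 3: prey: 44+17-68=0; pred: 39+51-19=71
Step 4: prey: 0+0-0=0; pred: 71+0-35=36
Step 5: prey: 0+0-0=0; pred: 36+0-18=18
Step 6: prey: 0+0-0=0; pred: 18+0-9=9

Answer: 0 9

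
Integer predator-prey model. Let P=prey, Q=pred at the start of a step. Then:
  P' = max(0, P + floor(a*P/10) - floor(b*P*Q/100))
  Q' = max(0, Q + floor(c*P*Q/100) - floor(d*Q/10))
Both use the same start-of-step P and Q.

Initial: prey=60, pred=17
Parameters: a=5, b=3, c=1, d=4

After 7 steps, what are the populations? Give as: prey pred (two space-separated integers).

Step 1: prey: 60+30-30=60; pred: 17+10-6=21
Step 2: prey: 60+30-37=53; pred: 21+12-8=25
Step 3: prey: 53+26-39=40; pred: 25+13-10=28
Step 4: prey: 40+20-33=27; pred: 28+11-11=28
Step 5: prey: 27+13-22=18; pred: 28+7-11=24
Step 6: prey: 18+9-12=15; pred: 24+4-9=19
Step 7: prey: 15+7-8=14; pred: 19+2-7=14

Answer: 14 14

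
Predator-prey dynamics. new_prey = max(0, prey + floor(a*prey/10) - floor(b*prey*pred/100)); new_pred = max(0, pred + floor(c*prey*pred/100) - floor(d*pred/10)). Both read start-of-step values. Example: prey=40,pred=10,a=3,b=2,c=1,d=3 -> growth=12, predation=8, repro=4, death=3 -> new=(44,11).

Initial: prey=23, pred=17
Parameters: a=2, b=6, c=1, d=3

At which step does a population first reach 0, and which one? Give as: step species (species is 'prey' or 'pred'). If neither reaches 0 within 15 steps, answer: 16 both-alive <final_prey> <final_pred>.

Answer: 16 both-alive 1 3

Derivation:
Step 1: prey: 23+4-23=4; pred: 17+3-5=15
Step 2: prey: 4+0-3=1; pred: 15+0-4=11
Step 3: prey: 1+0-0=1; pred: 11+0-3=8
Step 4: prey: 1+0-0=1; pred: 8+0-2=6
Step 5: prey: 1+0-0=1; pred: 6+0-1=5
Step 6: prey: 1+0-0=1; pred: 5+0-1=4
Step 7: prey: 1+0-0=1; pred: 4+0-1=3
Step 8: prey: 1+0-0=1; pred: 3+0-0=3
Steps 9-15: state stable at prey=1, pred=3 (no change)
No extinction within 15 steps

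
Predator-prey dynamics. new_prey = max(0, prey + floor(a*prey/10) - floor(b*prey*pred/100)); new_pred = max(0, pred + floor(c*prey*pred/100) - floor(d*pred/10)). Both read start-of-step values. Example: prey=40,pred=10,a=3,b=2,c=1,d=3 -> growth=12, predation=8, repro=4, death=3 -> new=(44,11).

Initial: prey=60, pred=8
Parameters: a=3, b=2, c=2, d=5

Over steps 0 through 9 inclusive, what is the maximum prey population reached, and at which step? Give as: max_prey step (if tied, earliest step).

Answer: 72 2

Derivation:
Step 1: prey: 60+18-9=69; pred: 8+9-4=13
Step 2: prey: 69+20-17=72; pred: 13+17-6=24
Step 3: prey: 72+21-34=59; pred: 24+34-12=46
Step 4: prey: 59+17-54=22; pred: 46+54-23=77
Step 5: prey: 22+6-33=0; pred: 77+33-38=72
Step 6: prey: 0+0-0=0; pred: 72+0-36=36
Step 7: prey: 0+0-0=0; pred: 36+0-18=18
Step 8: prey: 0+0-0=0; pred: 18+0-9=9
Step 9: prey: 0+0-0=0; pred: 9+0-4=5
Max prey = 72 at step 2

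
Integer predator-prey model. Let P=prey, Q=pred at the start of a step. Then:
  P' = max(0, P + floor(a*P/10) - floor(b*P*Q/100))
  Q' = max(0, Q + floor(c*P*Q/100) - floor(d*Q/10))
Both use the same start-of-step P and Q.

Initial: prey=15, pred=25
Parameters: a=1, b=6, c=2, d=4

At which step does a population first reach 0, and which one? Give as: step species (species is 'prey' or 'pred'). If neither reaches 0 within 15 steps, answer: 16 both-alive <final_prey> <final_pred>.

Answer: 1 prey

Derivation:
Step 1: prey: 15+1-22=0; pred: 25+7-10=22
First extinction: prey at step 1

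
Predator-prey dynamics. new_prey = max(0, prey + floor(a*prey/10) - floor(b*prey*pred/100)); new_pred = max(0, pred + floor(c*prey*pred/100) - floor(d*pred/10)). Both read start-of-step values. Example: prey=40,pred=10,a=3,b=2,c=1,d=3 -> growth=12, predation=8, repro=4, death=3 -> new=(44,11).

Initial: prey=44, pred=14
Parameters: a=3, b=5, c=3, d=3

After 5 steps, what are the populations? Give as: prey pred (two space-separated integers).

Step 1: prey: 44+13-30=27; pred: 14+18-4=28
Step 2: prey: 27+8-37=0; pred: 28+22-8=42
Step 3: prey: 0+0-0=0; pred: 42+0-12=30
Step 4: prey: 0+0-0=0; pred: 30+0-9=21
Step 5: prey: 0+0-0=0; pred: 21+0-6=15

Answer: 0 15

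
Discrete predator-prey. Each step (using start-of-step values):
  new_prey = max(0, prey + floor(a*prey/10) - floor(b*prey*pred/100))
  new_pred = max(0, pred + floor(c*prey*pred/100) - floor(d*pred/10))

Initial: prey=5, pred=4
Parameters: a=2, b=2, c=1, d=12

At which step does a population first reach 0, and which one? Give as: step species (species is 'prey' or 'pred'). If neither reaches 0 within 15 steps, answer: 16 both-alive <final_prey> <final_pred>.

Answer: 1 pred

Derivation:
Step 1: prey: 5+1-0=6; pred: 4+0-4=0
First extinction: pred at step 1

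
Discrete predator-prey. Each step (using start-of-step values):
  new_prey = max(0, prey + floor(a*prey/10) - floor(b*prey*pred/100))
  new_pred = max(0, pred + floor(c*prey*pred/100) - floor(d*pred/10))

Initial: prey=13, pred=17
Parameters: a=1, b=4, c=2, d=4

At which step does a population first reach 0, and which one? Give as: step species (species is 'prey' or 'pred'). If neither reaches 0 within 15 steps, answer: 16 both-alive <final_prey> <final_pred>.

Answer: 16 both-alive 2 2

Derivation:
Step 1: prey: 13+1-8=6; pred: 17+4-6=15
Step 2: prey: 6+0-3=3; pred: 15+1-6=10
Step 3: prey: 3+0-1=2; pred: 10+0-4=6
Step 4: prey: 2+0-0=2; pred: 6+0-2=4
Step 5: prey: 2+0-0=2; pred: 4+0-1=3
Step 6: prey: 2+0-0=2; pred: 3+0-1=2
Step 7: prey: 2+0-0=2; pred: 2+0-0=2
Steps 8-15: state stable at prey=2, pred=2 (no change)
No extinction within 15 steps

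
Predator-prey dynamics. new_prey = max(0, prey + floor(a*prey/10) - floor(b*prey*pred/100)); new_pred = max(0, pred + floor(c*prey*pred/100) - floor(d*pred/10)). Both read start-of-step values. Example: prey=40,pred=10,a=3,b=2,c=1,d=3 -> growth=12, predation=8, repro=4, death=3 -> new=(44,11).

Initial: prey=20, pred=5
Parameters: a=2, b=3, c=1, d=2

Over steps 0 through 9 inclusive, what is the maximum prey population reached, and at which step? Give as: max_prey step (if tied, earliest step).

Answer: 30 9

Derivation:
Step 1: prey: 20+4-3=21; pred: 5+1-1=5
Step 2: prey: 21+4-3=22; pred: 5+1-1=5
Step 3: prey: 22+4-3=23; pred: 5+1-1=5
Step 4: prey: 23+4-3=24; pred: 5+1-1=5
Step 5: prey: 24+4-3=25; pred: 5+1-1=5
Step 6: prey: 25+5-3=27; pred: 5+1-1=5
Step 7: prey: 27+5-4=28; pred: 5+1-1=5
Step 8: prey: 28+5-4=29; pred: 5+1-1=5
Step 9: prey: 29+5-4=30; pred: 5+1-1=5
Max prey = 30 at step 9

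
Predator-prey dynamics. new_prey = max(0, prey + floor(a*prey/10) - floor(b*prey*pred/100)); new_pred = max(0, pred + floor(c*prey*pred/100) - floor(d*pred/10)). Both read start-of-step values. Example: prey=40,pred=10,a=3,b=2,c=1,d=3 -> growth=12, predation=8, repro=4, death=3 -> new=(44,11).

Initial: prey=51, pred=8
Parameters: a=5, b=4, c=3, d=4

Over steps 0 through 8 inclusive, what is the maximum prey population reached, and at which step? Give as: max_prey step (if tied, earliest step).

Answer: 60 1

Derivation:
Step 1: prey: 51+25-16=60; pred: 8+12-3=17
Step 2: prey: 60+30-40=50; pred: 17+30-6=41
Step 3: prey: 50+25-82=0; pred: 41+61-16=86
Step 4: prey: 0+0-0=0; pred: 86+0-34=52
Step 5: prey: 0+0-0=0; pred: 52+0-20=32
Step 6: prey: 0+0-0=0; pred: 32+0-12=20
Step 7: prey: 0+0-0=0; pred: 20+0-8=12
Step 8: prey: 0+0-0=0; pred: 12+0-4=8
Max prey = 60 at step 1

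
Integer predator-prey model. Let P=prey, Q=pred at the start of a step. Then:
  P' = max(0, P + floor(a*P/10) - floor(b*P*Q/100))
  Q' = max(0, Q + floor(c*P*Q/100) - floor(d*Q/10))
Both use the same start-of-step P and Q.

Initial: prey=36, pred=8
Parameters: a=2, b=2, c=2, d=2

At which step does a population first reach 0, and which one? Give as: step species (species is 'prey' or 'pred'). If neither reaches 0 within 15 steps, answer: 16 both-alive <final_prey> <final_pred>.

Step 1: prey: 36+7-5=38; pred: 8+5-1=12
Step 2: prey: 38+7-9=36; pred: 12+9-2=19
Step 3: prey: 36+7-13=30; pred: 19+13-3=29
Step 4: prey: 30+6-17=19; pred: 29+17-5=41
Step 5: prey: 19+3-15=7; pred: 41+15-8=48
Step 6: prey: 7+1-6=2; pred: 48+6-9=45
Step 7: prey: 2+0-1=1; pred: 45+1-9=37
Step 8: prey: 1+0-0=1; pred: 37+0-7=30
Step 9: prey: 1+0-0=1; pred: 30+0-6=24
Step 10: prey: 1+0-0=1; pred: 24+0-4=20
Step 11: prey: 1+0-0=1; pred: 20+0-4=16
Step 12: prey: 1+0-0=1; pred: 16+0-3=13
Step 13: prey: 1+0-0=1; pred: 13+0-2=11
Step 14: prey: 1+0-0=1; pred: 11+0-2=9
Step 15: prey: 1+0-0=1; pred: 9+0-1=8
No extinction within 15 steps

Answer: 16 both-alive 1 8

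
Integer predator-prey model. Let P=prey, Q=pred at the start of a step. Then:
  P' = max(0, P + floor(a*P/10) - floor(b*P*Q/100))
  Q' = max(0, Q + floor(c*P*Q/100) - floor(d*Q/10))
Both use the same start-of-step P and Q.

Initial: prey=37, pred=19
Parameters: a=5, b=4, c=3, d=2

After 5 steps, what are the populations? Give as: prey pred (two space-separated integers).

Step 1: prey: 37+18-28=27; pred: 19+21-3=37
Step 2: prey: 27+13-39=1; pred: 37+29-7=59
Step 3: prey: 1+0-2=0; pred: 59+1-11=49
Step 4: prey: 0+0-0=0; pred: 49+0-9=40
Step 5: prey: 0+0-0=0; pred: 40+0-8=32

Answer: 0 32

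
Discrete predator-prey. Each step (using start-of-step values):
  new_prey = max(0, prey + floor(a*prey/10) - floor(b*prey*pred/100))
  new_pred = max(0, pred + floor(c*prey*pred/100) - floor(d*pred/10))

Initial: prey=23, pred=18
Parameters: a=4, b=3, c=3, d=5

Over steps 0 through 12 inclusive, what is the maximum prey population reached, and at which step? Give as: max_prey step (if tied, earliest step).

Step 1: prey: 23+9-12=20; pred: 18+12-9=21
Step 2: prey: 20+8-12=16; pred: 21+12-10=23
Step 3: prey: 16+6-11=11; pred: 23+11-11=23
Step 4: prey: 11+4-7=8; pred: 23+7-11=19
Step 5: prey: 8+3-4=7; pred: 19+4-9=14
Step 6: prey: 7+2-2=7; pred: 14+2-7=9
Step 7: prey: 7+2-1=8; pred: 9+1-4=6
Step 8: prey: 8+3-1=10; pred: 6+1-3=4
Step 9: prey: 10+4-1=13; pred: 4+1-2=3
Step 10: prey: 13+5-1=17; pred: 3+1-1=3
Step 11: prey: 17+6-1=22; pred: 3+1-1=3
Step 12: prey: 22+8-1=29; pred: 3+1-1=3
Max prey = 29 at step 12

Answer: 29 12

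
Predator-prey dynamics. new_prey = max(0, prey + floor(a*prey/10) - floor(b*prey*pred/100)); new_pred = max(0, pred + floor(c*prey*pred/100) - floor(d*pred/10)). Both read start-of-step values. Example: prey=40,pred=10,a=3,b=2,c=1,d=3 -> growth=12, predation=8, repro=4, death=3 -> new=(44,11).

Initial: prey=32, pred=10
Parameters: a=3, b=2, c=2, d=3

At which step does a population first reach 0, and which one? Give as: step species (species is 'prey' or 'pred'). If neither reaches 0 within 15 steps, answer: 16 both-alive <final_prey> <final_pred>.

Answer: 16 both-alive 1 3

Derivation:
Step 1: prey: 32+9-6=35; pred: 10+6-3=13
Step 2: prey: 35+10-9=36; pred: 13+9-3=19
Step 3: prey: 36+10-13=33; pred: 19+13-5=27
Step 4: prey: 33+9-17=25; pred: 27+17-8=36
Step 5: prey: 25+7-18=14; pred: 36+18-10=44
Step 6: prey: 14+4-12=6; pred: 44+12-13=43
Step 7: prey: 6+1-5=2; pred: 43+5-12=36
Step 8: prey: 2+0-1=1; pred: 36+1-10=27
Step 9: prey: 1+0-0=1; pred: 27+0-8=19
Step 10: prey: 1+0-0=1; pred: 19+0-5=14
Step 11: prey: 1+0-0=1; pred: 14+0-4=10
Step 12: prey: 1+0-0=1; pred: 10+0-3=7
Step 13: prey: 1+0-0=1; pred: 7+0-2=5
Step 14: prey: 1+0-0=1; pred: 5+0-1=4
Step 15: prey: 1+0-0=1; pred: 4+0-1=3
No extinction within 15 steps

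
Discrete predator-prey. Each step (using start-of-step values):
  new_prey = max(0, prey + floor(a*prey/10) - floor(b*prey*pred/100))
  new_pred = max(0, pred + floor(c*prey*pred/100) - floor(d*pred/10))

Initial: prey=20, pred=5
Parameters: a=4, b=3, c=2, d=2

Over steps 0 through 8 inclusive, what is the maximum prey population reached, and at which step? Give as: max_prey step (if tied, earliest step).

Answer: 39 4

Derivation:
Step 1: prey: 20+8-3=25; pred: 5+2-1=6
Step 2: prey: 25+10-4=31; pred: 6+3-1=8
Step 3: prey: 31+12-7=36; pred: 8+4-1=11
Step 4: prey: 36+14-11=39; pred: 11+7-2=16
Step 5: prey: 39+15-18=36; pred: 16+12-3=25
Step 6: prey: 36+14-27=23; pred: 25+18-5=38
Step 7: prey: 23+9-26=6; pred: 38+17-7=48
Step 8: prey: 6+2-8=0; pred: 48+5-9=44
Max prey = 39 at step 4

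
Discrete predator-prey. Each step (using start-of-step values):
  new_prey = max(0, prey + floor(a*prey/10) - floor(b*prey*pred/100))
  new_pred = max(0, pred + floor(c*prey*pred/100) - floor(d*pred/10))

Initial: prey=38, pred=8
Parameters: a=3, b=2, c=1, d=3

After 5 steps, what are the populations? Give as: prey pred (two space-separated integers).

Step 1: prey: 38+11-6=43; pred: 8+3-2=9
Step 2: prey: 43+12-7=48; pred: 9+3-2=10
Step 3: prey: 48+14-9=53; pred: 10+4-3=11
Step 4: prey: 53+15-11=57; pred: 11+5-3=13
Step 5: prey: 57+17-14=60; pred: 13+7-3=17

Answer: 60 17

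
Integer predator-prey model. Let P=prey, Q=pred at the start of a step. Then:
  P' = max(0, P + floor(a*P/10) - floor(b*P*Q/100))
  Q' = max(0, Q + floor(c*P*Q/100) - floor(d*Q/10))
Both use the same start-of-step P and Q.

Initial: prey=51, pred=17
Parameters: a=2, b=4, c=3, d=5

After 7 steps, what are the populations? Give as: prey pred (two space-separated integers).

Step 1: prey: 51+10-34=27; pred: 17+26-8=35
Step 2: prey: 27+5-37=0; pred: 35+28-17=46
Step 3: prey: 0+0-0=0; pred: 46+0-23=23
Step 4: prey: 0+0-0=0; pred: 23+0-11=12
Step 5: prey: 0+0-0=0; pred: 12+0-6=6
Step 6: prey: 0+0-0=0; pred: 6+0-3=3
Step 7: prey: 0+0-0=0; pred: 3+0-1=2

Answer: 0 2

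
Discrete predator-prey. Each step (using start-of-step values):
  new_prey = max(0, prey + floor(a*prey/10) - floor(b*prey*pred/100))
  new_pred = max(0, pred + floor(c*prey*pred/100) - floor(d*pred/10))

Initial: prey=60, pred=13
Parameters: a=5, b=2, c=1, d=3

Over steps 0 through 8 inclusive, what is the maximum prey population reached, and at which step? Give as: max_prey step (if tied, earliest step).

Answer: 89 3

Derivation:
Step 1: prey: 60+30-15=75; pred: 13+7-3=17
Step 2: prey: 75+37-25=87; pred: 17+12-5=24
Step 3: prey: 87+43-41=89; pred: 24+20-7=37
Step 4: prey: 89+44-65=68; pred: 37+32-11=58
Step 5: prey: 68+34-78=24; pred: 58+39-17=80
Step 6: prey: 24+12-38=0; pred: 80+19-24=75
Step 7: prey: 0+0-0=0; pred: 75+0-22=53
Step 8: prey: 0+0-0=0; pred: 53+0-15=38
Max prey = 89 at step 3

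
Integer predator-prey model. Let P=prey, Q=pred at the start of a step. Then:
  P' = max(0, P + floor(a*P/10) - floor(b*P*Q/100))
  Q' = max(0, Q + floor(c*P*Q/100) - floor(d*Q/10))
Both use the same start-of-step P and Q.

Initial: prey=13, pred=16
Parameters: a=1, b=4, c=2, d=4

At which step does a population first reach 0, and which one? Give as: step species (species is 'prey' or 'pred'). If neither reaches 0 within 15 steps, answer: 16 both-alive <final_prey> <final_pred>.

Step 1: prey: 13+1-8=6; pred: 16+4-6=14
Step 2: prey: 6+0-3=3; pred: 14+1-5=10
Step 3: prey: 3+0-1=2; pred: 10+0-4=6
Step 4: prey: 2+0-0=2; pred: 6+0-2=4
Step 5: prey: 2+0-0=2; pred: 4+0-1=3
Step 6: prey: 2+0-0=2; pred: 3+0-1=2
Step 7: prey: 2+0-0=2; pred: 2+0-0=2
Steps 8-15: state stable at prey=2, pred=2 (no change)
No extinction within 15 steps

Answer: 16 both-alive 2 2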